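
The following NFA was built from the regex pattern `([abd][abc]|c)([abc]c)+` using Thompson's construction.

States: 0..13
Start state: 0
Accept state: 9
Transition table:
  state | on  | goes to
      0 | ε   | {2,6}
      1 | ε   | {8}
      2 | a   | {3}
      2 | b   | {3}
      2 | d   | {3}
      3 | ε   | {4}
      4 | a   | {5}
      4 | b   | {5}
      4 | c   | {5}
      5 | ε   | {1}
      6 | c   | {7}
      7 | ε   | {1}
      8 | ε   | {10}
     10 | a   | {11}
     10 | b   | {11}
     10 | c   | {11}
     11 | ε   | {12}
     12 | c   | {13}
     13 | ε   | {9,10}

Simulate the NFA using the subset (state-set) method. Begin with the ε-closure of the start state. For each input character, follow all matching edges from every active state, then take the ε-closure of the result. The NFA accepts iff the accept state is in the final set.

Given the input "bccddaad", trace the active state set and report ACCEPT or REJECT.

initial (ε-close {0}): {0,2,6}
'b' @ 1: {3,4}
'c' @ 2: {1,5,8,10}
'c' @ 3: {11,12}
'd' @ 4: {}  — no active states
rest 'daad' ignored (set empty)
end set {} — state 9 not in

Answer: REJECT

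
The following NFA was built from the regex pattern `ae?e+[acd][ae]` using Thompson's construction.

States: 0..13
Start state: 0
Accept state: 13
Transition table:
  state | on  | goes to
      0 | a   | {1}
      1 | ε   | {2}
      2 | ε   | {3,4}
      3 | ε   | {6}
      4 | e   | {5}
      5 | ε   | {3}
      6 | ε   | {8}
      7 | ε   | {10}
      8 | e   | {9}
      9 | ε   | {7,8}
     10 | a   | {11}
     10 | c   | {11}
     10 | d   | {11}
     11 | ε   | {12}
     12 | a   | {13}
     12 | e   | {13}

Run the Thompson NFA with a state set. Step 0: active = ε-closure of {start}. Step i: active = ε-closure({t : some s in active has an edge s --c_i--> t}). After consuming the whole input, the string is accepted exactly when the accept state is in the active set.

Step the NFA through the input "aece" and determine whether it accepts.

Answer: ACCEPT

Steps:
start: ε-closure({0}) = {0}
'a' @ 1: {1,2,3,4,6,8}
'e' @ 2: {3,5,6,7,8,9,10}
'c' @ 3: {11,12}
'e' @ 4: {13}  [accepting]
end set {13} — state 13 in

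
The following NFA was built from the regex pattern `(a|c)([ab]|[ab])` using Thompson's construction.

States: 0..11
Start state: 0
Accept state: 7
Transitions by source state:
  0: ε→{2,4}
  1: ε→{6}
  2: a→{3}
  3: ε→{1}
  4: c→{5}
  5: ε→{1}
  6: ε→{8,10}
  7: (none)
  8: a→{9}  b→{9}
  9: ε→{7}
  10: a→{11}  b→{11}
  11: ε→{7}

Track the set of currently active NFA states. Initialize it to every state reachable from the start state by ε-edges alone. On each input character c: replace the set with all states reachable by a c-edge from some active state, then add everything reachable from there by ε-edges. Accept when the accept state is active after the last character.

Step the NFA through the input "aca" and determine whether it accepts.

Answer: REJECT

Derivation:
initial (ε-close {0}): {0,2,4}
'a' @ 1: {1,3,6,8,10}
'c' @ 2: {}  — dead — no transitions
rest 'a' ignored (set empty)
final: {}; accept 7 not in set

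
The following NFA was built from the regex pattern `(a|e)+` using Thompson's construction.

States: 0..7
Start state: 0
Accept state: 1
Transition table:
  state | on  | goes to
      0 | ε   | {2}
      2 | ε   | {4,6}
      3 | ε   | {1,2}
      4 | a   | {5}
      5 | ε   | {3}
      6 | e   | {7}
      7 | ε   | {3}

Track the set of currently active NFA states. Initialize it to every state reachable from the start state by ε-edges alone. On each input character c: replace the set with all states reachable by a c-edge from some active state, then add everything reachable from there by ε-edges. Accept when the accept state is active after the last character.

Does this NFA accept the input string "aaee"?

initial (ε-close {0}): {0,2,4,6}
'a' @ 1: {1,2,3,4,5,6}  [accepting]
'a' @ 2: {1,2,3,4,5,6}  [accepting]
'e' @ 3: {1,2,3,4,6,7}  [accepting]
'e' @ 4: {1,2,3,4,6,7}  [accepting]
after full input: {1,2,3,4,6,7}  (accept=1 in)

Answer: ACCEPT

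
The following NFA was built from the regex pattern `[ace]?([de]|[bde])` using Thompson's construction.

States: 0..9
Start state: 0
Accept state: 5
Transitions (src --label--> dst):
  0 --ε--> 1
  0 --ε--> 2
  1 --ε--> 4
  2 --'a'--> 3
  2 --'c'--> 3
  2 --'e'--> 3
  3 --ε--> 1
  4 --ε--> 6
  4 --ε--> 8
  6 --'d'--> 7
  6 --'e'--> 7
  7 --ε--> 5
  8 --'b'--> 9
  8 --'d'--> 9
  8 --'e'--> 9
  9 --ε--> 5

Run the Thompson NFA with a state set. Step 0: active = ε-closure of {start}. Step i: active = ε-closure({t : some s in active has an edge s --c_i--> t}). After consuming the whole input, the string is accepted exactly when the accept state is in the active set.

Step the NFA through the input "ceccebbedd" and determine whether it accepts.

Answer: REJECT

Derivation:
S₀ = ε-closure({0}) = {0,1,2,4,6,8}
'c' @ 1: {1,3,4,6,8}
'e' @ 2: {5,7,9}  ✓accept
'c' @ 3: {}  — dead — no transitions
rest 'cebbedd' ignored (set empty)
end set {} — state 5 not in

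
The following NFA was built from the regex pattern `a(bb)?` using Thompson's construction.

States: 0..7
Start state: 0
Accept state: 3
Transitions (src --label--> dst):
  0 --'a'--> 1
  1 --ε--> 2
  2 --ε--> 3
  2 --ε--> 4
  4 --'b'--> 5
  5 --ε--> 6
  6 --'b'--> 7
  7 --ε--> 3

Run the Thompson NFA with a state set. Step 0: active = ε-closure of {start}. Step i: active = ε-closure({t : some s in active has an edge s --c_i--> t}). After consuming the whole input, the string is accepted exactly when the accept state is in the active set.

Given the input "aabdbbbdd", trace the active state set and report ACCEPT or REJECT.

S₀ = ε-closure({0}) = {0}
'a' @ 1: {1,2,3,4}  ✓accept
'a' @ 2: {}  — no active states
rest 'bdbbbdd' ignored (set empty)
after full input: {}  (accept=3 not in)

Answer: REJECT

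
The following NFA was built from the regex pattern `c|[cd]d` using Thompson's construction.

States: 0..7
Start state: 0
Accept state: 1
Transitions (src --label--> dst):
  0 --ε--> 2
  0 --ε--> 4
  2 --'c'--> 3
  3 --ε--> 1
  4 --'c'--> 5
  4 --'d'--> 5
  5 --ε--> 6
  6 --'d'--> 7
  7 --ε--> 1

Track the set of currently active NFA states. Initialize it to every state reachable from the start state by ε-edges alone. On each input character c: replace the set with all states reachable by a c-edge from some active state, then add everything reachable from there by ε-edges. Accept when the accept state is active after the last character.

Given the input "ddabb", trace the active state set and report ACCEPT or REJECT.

S₀ = ε-closure({0}) = {0,2,4}
'd' @ 1: {5,6}
'd' @ 2: {1,7}  [accepting]
'a' @ 3: {}  — state set empty
rest 'bb' ignored (set empty)
after full input: {}  (accept=1 not in)

Answer: REJECT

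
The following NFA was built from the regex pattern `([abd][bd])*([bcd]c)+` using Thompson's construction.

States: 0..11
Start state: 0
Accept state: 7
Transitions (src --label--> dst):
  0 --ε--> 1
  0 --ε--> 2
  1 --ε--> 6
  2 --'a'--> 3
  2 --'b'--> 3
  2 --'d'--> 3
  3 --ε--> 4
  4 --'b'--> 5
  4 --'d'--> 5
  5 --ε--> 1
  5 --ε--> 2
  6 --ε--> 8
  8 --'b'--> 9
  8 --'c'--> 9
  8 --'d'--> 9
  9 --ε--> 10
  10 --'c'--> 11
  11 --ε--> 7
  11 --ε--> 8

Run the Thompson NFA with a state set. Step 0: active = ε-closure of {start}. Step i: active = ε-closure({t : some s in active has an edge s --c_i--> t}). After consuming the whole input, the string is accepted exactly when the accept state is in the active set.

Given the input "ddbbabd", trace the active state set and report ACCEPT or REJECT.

Answer: REJECT

Derivation:
start: ε-closure({0}) = {0,1,2,6,8}
'd' @ 1: {3,4,9,10}
'd' @ 2: {1,2,5,6,8}
'b' @ 3: {3,4,9,10}
'b' @ 4: {1,2,5,6,8}
'a' @ 5: {3,4}
'b' @ 6: {1,2,5,6,8}
'd' @ 7: {3,4,9,10}
after full input: {3,4,9,10}  (accept=7 not in)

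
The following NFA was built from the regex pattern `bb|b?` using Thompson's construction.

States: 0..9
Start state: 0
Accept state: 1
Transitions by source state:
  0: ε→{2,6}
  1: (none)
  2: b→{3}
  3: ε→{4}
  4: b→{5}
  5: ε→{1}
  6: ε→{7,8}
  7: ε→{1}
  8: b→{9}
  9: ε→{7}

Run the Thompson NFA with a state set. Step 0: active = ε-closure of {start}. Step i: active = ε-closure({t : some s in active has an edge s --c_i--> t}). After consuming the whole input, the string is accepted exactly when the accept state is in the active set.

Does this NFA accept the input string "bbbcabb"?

initial (ε-close {0}): {0,1,2,6,7,8}
'b' @ 1: {1,3,4,7,9}  [accepting]
'b' @ 2: {1,5}  [accepting]
'b' @ 3: {}  — dead — no transitions
rest 'cabb' ignored (set empty)
after full input: {}  (accept=1 not in)

Answer: REJECT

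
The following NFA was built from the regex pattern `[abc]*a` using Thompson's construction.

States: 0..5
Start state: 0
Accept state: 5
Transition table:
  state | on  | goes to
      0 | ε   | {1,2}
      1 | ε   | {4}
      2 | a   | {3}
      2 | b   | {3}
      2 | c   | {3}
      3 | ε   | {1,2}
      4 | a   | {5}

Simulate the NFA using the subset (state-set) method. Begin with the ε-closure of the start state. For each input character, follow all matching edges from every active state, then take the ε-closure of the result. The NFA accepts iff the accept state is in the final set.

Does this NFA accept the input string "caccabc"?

start: ε-closure({0}) = {0,1,2,4}
'c' @ 1: {1,2,3,4}
'a' @ 2: {1,2,3,4,5}  (accept∈set)
'c' @ 3: {1,2,3,4}
'c' @ 4: {1,2,3,4}
'a' @ 5: {1,2,3,4,5}  (accept∈set)
'b' @ 6: {1,2,3,4}
'c' @ 7: {1,2,3,4}
end set {1,2,3,4} — state 5 not in

Answer: REJECT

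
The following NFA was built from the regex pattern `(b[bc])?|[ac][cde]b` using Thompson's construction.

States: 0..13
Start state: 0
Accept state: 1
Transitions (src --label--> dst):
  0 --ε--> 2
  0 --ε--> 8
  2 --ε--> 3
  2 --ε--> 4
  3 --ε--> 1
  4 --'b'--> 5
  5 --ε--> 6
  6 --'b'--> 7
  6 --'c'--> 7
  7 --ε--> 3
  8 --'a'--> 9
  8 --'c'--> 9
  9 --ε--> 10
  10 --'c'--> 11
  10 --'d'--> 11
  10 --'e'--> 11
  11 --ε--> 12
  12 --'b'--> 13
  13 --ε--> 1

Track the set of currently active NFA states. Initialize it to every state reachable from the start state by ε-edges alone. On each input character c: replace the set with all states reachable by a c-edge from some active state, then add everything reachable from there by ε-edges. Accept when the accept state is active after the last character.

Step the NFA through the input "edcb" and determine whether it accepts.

initial (ε-close {0}): {0,1,2,3,4,8}
'e' @ 1: {}  — state set empty
rest 'dcb' ignored (set empty)
after full input: {}  (accept=1 not in)

Answer: REJECT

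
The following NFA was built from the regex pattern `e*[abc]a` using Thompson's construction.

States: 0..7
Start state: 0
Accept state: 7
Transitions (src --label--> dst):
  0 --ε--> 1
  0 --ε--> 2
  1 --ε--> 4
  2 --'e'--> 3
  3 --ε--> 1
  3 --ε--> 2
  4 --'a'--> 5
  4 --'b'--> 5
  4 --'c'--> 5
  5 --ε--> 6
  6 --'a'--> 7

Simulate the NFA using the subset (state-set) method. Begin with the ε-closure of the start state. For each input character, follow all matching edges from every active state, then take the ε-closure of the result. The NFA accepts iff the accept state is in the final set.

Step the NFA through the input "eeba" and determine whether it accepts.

Answer: ACCEPT

Trace:
initial (ε-close {0}): {0,1,2,4}
'e' @ 1: {1,2,3,4}
'e' @ 2: {1,2,3,4}
'b' @ 3: {5,6}
'a' @ 4: {7}  ✓accept
after full input: {7}  (accept=7 in)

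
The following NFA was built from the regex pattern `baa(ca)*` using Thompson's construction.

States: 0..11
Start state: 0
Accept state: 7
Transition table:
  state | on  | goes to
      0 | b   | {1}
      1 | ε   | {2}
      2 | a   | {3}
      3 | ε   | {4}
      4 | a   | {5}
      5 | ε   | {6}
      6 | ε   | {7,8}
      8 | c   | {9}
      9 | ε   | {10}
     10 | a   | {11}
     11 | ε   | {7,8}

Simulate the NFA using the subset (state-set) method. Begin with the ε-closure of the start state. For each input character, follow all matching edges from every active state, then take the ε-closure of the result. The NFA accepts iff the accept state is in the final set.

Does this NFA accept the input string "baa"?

initial (ε-close {0}): {0}
'b' @ 1: {1,2}
'a' @ 2: {3,4}
'a' @ 3: {5,6,7,8}  ✓accept
end set {5,6,7,8} — state 7 in

Answer: ACCEPT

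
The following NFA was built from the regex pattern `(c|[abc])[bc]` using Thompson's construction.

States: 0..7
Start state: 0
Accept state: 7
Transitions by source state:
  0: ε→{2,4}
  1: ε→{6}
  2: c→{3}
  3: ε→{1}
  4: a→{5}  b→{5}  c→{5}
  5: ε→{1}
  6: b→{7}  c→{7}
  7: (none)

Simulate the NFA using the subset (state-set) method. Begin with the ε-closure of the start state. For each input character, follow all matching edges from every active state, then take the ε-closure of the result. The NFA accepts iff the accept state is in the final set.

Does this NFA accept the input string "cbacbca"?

Answer: REJECT

Derivation:
S₀ = ε-closure({0}) = {0,2,4}
'c' @ 1: {1,3,5,6}
'b' @ 2: {7}  [accepting]
'a' @ 3: {}  — no active states
rest 'cbca' ignored (set empty)
final: {}; accept 7 not in set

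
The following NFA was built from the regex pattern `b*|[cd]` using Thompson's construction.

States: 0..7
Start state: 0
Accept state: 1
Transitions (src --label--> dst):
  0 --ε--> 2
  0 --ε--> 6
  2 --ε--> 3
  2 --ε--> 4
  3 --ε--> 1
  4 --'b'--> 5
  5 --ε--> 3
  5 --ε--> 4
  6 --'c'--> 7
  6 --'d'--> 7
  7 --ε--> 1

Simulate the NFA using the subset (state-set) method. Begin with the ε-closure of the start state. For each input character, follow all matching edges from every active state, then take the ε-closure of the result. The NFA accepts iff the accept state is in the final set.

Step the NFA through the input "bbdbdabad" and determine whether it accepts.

S₀ = ε-closure({0}) = {0,1,2,3,4,6}
'b' @ 1: {1,3,4,5}  ✓accept
'b' @ 2: {1,3,4,5}  ✓accept
'd' @ 3: {}  — no active states
rest 'bdabad' ignored (set empty)
final: {}; accept 1 not in set

Answer: REJECT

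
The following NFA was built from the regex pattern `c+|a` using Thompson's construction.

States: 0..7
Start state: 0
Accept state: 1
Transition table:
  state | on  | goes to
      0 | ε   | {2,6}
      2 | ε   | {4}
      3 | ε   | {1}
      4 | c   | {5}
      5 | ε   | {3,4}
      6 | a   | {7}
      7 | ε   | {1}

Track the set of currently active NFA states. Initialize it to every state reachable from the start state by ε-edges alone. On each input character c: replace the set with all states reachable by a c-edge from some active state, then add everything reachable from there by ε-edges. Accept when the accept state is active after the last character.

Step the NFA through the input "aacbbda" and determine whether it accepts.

initial (ε-close {0}): {0,2,4,6}
'a' @ 1: {1,7}  ✓accept
'a' @ 2: {}  — state set empty
rest 'cbbda' ignored (set empty)
end set {} — state 1 not in

Answer: REJECT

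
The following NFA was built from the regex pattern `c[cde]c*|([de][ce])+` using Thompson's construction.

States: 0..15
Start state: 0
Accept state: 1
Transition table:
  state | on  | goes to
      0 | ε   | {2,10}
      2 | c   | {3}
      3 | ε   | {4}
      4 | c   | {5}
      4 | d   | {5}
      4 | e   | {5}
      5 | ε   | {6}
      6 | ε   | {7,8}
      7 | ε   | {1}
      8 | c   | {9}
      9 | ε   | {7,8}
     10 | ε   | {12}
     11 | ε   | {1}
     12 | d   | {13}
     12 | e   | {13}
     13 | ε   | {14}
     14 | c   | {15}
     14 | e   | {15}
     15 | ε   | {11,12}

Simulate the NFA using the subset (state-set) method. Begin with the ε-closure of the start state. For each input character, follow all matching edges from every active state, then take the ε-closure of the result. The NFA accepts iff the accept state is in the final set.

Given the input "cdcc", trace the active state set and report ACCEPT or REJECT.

Answer: ACCEPT

Trace:
start: ε-closure({0}) = {0,2,10,12}
'c' @ 1: {3,4}
'd' @ 2: {1,5,6,7,8}  ✓accept
'c' @ 3: {1,7,8,9}  ✓accept
'c' @ 4: {1,7,8,9}  ✓accept
end set {1,7,8,9} — state 1 in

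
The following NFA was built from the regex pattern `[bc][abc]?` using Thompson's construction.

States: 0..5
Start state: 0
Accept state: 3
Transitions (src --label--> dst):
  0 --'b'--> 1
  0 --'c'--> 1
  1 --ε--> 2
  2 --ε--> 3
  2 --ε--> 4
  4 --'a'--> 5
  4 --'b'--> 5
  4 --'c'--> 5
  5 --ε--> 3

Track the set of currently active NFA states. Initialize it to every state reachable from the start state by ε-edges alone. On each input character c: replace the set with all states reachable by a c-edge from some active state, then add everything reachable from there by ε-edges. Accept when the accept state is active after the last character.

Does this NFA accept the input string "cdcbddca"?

Answer: REJECT

Derivation:
S₀ = ε-closure({0}) = {0}
'c' @ 1: {1,2,3,4}  [accepting]
'd' @ 2: {}  — state set empty
rest 'cbddca' ignored (set empty)
final: {}; accept 3 not in set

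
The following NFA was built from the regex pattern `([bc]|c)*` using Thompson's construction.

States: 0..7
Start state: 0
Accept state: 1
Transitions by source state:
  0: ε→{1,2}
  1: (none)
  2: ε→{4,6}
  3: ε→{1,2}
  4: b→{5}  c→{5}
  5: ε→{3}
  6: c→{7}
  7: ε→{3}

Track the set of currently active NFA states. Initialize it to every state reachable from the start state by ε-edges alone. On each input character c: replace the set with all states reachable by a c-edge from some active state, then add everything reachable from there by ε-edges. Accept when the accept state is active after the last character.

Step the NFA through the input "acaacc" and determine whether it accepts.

Answer: REJECT

Derivation:
start: ε-closure({0}) = {0,1,2,4,6}
'a' @ 1: {}  — dead — no transitions
rest 'caacc' ignored (set empty)
end set {} — state 1 not in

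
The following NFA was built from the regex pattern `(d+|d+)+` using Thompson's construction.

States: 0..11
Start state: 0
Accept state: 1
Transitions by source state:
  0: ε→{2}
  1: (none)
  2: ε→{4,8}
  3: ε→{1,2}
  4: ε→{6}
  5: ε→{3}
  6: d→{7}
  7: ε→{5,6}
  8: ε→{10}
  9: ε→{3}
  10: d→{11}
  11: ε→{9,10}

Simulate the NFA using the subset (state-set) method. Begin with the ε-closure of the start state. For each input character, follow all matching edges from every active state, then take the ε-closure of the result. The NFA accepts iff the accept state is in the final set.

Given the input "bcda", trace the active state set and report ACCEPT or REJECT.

start: ε-closure({0}) = {0,2,4,6,8,10}
'b' @ 1: {}  — dead — no transitions
rest 'cda' ignored (set empty)
final: {}; accept 1 not in set

Answer: REJECT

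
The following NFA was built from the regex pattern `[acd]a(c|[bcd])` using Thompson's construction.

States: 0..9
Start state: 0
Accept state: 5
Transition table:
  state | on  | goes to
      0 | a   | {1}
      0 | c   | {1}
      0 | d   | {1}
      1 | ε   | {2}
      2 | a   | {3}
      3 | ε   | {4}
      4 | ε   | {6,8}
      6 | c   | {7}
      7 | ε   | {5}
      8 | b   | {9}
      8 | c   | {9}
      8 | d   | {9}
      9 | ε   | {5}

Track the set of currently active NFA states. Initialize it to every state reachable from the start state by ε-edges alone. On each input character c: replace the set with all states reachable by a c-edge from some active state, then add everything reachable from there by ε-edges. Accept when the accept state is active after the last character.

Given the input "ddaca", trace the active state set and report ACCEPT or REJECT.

Answer: REJECT

Trace:
initial (ε-close {0}): {0}
'd' @ 1: {1,2}
'd' @ 2: {}  — state set empty
rest 'aca' ignored (set empty)
after full input: {}  (accept=5 not in)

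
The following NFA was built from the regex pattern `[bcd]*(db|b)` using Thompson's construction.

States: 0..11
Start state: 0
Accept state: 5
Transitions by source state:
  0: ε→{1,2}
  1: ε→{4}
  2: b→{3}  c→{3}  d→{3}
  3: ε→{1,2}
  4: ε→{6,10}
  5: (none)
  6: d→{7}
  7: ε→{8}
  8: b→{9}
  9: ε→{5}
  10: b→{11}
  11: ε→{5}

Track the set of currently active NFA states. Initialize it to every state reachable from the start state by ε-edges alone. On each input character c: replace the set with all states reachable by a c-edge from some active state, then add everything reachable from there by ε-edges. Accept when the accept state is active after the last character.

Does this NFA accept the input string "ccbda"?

S₀ = ε-closure({0}) = {0,1,2,4,6,10}
'c' @ 1: {1,2,3,4,6,10}
'c' @ 2: {1,2,3,4,6,10}
'b' @ 3: {1,2,3,4,5,6,10,11}  (accept∈set)
'd' @ 4: {1,2,3,4,6,7,8,10}
'a' @ 5: {}  — state set empty
end set {} — state 5 not in

Answer: REJECT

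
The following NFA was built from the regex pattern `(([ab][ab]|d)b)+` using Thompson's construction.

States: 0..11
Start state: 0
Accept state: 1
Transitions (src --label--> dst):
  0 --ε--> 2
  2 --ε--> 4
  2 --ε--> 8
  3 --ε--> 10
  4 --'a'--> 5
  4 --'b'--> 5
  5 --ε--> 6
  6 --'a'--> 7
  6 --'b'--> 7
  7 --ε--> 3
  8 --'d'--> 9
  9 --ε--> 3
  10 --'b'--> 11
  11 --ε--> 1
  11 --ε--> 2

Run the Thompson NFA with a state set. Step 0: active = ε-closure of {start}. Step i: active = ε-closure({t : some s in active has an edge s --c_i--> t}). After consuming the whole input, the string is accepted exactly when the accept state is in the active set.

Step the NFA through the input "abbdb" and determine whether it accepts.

start: ε-closure({0}) = {0,2,4,8}
'a' @ 1: {5,6}
'b' @ 2: {3,7,10}
'b' @ 3: {1,2,4,8,11}  (accept∈set)
'd' @ 4: {3,9,10}
'b' @ 5: {1,2,4,8,11}  (accept∈set)
final: {1,2,4,8,11}; accept 1 in set

Answer: ACCEPT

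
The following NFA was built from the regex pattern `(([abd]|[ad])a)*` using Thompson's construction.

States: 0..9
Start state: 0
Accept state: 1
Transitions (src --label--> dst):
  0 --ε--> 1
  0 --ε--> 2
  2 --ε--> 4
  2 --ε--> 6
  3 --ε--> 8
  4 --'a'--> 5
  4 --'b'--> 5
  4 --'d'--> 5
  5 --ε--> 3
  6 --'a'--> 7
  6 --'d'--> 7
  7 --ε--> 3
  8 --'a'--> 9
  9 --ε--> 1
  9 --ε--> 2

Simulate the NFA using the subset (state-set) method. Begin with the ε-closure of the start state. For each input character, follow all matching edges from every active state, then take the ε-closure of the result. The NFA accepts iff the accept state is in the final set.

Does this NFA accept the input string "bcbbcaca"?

Answer: REJECT

Steps:
initial (ε-close {0}): {0,1,2,4,6}
'b' @ 1: {3,5,8}
'c' @ 2: {}  — state set empty
rest 'bbcaca' ignored (set empty)
final: {}; accept 1 not in set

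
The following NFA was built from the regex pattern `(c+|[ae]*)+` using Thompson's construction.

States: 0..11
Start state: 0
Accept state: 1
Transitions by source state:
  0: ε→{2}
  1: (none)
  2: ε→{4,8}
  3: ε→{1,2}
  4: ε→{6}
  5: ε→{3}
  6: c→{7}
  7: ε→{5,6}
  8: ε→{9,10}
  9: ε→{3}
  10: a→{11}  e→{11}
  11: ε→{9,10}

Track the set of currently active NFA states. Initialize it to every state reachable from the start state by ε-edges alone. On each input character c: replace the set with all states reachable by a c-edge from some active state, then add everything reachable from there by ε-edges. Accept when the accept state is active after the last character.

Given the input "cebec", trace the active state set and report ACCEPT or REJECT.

start: ε-closure({0}) = {0,1,2,3,4,6,8,9,10}
'c' @ 1: {1,2,3,4,5,6,7,8,9,10}  ✓accept
'e' @ 2: {1,2,3,4,6,8,9,10,11}  ✓accept
'b' @ 3: {}  — no active states
rest 'ec' ignored (set empty)
final: {}; accept 1 not in set

Answer: REJECT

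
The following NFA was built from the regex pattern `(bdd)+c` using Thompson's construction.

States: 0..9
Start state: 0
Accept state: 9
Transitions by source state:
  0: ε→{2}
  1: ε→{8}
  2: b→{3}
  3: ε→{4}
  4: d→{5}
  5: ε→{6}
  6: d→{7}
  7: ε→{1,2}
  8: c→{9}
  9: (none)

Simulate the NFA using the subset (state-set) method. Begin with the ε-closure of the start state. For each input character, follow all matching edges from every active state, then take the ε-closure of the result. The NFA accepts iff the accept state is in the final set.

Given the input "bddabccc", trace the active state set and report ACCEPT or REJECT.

start: ε-closure({0}) = {0,2}
'b' @ 1: {3,4}
'd' @ 2: {5,6}
'd' @ 3: {1,2,7,8}
'a' @ 4: {}  — no active states
rest 'bccc' ignored (set empty)
final: {}; accept 9 not in set

Answer: REJECT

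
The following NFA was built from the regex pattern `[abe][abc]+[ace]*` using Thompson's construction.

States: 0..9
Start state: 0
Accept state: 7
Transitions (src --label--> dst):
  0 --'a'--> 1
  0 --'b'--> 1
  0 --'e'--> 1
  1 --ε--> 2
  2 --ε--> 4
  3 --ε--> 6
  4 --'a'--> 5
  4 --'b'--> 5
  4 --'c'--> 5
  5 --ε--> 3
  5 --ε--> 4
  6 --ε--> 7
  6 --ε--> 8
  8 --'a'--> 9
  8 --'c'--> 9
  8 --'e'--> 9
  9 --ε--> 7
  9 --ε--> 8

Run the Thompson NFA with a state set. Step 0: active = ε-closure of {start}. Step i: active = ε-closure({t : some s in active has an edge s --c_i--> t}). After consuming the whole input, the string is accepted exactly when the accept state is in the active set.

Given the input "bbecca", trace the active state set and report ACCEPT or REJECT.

Answer: ACCEPT

Steps:
S₀ = ε-closure({0}) = {0}
'b' @ 1: {1,2,4}
'b' @ 2: {3,4,5,6,7,8}  [accepting]
'e' @ 3: {7,8,9}  [accepting]
'c' @ 4: {7,8,9}  [accepting]
'c' @ 5: {7,8,9}  [accepting]
'a' @ 6: {7,8,9}  [accepting]
final: {7,8,9}; accept 7 in set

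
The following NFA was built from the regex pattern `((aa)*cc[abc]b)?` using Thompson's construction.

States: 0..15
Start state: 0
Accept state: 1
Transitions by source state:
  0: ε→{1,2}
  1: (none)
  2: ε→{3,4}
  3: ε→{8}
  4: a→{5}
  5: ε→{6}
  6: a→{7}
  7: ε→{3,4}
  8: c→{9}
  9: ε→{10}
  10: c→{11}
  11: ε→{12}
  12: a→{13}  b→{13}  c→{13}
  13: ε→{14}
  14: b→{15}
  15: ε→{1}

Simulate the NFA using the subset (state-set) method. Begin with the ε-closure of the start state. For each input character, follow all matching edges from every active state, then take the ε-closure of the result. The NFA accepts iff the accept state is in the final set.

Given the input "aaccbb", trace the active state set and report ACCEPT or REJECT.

S₀ = ε-closure({0}) = {0,1,2,3,4,8}
'a' @ 1: {5,6}
'a' @ 2: {3,4,7,8}
'c' @ 3: {9,10}
'c' @ 4: {11,12}
'b' @ 5: {13,14}
'b' @ 6: {1,15}  [accepting]
end set {1,15} — state 1 in

Answer: ACCEPT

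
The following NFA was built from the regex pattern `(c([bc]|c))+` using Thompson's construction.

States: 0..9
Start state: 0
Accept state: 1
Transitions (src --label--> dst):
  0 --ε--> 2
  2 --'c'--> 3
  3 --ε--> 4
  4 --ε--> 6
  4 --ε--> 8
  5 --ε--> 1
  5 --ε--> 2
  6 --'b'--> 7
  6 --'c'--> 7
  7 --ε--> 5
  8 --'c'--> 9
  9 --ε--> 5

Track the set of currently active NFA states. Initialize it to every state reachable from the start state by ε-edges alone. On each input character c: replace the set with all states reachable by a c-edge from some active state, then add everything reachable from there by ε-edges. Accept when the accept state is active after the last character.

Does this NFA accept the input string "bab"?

initial (ε-close {0}): {0,2}
'b' @ 1: {}  — no active states
rest 'ab' ignored (set empty)
final: {}; accept 1 not in set

Answer: REJECT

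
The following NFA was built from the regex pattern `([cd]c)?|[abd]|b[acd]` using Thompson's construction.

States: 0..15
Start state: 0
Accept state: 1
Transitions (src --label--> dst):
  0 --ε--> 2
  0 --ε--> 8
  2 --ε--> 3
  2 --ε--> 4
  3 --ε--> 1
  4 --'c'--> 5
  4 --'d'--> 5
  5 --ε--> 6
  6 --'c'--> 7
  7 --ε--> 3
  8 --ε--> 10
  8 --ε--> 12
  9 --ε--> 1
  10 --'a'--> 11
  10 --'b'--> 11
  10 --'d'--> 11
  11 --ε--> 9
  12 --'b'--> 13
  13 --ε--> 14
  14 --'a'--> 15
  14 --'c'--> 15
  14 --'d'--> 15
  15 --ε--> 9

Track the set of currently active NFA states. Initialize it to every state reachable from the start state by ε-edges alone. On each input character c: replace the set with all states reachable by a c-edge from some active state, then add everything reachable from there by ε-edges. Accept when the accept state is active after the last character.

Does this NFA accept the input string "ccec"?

Answer: REJECT

Derivation:
initial (ε-close {0}): {0,1,2,3,4,8,10,12}
'c' @ 1: {5,6}
'c' @ 2: {1,3,7}  [accepting]
'e' @ 3: {}  — dead — no transitions
rest 'c' ignored (set empty)
after full input: {}  (accept=1 not in)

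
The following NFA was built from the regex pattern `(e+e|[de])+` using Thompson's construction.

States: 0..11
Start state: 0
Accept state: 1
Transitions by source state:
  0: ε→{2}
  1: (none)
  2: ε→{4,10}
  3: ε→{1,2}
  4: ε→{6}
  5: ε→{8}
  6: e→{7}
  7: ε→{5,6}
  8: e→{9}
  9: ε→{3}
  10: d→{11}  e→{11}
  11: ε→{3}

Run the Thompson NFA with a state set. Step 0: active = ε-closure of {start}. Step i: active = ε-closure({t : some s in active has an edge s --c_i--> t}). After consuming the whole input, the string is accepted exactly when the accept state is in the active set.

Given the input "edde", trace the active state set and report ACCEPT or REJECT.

Answer: ACCEPT

Trace:
start: ε-closure({0}) = {0,2,4,6,10}
'e' @ 1: {1,2,3,4,5,6,7,8,10,11}  (accept∈set)
'd' @ 2: {1,2,3,4,6,10,11}  (accept∈set)
'd' @ 3: {1,2,3,4,6,10,11}  (accept∈set)
'e' @ 4: {1,2,3,4,5,6,7,8,10,11}  (accept∈set)
after full input: {1,2,3,4,5,6,7,8,10,11}  (accept=1 in)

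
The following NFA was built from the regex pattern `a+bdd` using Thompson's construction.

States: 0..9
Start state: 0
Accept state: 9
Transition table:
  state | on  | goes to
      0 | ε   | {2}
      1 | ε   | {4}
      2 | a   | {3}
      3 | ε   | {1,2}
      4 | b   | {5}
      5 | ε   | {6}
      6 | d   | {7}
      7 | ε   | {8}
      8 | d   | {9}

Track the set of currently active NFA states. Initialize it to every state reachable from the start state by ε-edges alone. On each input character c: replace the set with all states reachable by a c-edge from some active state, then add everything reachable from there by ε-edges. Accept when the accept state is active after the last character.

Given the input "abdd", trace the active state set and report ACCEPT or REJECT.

Answer: ACCEPT

Trace:
start: ε-closure({0}) = {0,2}
'a' @ 1: {1,2,3,4}
'b' @ 2: {5,6}
'd' @ 3: {7,8}
'd' @ 4: {9}  (accept∈set)
end set {9} — state 9 in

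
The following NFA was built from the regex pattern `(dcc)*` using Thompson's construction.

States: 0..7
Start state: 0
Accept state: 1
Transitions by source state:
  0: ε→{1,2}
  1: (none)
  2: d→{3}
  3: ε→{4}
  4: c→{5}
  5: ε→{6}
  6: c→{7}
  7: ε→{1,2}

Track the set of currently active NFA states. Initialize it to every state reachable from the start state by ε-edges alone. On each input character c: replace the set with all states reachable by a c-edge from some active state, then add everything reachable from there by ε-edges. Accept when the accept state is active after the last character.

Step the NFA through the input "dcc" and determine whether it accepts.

S₀ = ε-closure({0}) = {0,1,2}
'd' @ 1: {3,4}
'c' @ 2: {5,6}
'c' @ 3: {1,2,7}  (accept∈set)
after full input: {1,2,7}  (accept=1 in)

Answer: ACCEPT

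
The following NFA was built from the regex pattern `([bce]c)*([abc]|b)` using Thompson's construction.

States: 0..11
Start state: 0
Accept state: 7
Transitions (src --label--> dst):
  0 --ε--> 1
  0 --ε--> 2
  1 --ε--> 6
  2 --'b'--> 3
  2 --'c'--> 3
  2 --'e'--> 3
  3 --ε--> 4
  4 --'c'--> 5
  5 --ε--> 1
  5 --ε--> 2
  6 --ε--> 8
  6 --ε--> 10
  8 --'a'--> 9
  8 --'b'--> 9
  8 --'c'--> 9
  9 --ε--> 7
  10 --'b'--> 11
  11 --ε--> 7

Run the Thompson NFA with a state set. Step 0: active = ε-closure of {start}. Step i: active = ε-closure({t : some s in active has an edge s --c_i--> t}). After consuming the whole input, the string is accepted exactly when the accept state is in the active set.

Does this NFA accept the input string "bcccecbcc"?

Answer: ACCEPT

Trace:
S₀ = ε-closure({0}) = {0,1,2,6,8,10}
'b' @ 1: {3,4,7,9,11}  [accepting]
'c' @ 2: {1,2,5,6,8,10}
'c' @ 3: {3,4,7,9}  [accepting]
'c' @ 4: {1,2,5,6,8,10}
'e' @ 5: {3,4}
'c' @ 6: {1,2,5,6,8,10}
'b' @ 7: {3,4,7,9,11}  [accepting]
'c' @ 8: {1,2,5,6,8,10}
'c' @ 9: {3,4,7,9}  [accepting]
end set {3,4,7,9} — state 7 in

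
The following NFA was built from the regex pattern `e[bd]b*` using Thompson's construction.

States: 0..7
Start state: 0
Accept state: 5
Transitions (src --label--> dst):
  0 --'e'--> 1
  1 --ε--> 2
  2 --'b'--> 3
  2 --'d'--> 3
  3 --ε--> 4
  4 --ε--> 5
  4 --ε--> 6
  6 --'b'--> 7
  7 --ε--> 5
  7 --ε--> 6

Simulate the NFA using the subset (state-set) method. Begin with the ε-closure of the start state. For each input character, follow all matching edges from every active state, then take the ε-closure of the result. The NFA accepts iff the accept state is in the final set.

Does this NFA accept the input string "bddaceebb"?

Answer: REJECT

Steps:
start: ε-closure({0}) = {0}
'b' @ 1: {}  — state set empty
rest 'ddaceebb' ignored (set empty)
end set {} — state 5 not in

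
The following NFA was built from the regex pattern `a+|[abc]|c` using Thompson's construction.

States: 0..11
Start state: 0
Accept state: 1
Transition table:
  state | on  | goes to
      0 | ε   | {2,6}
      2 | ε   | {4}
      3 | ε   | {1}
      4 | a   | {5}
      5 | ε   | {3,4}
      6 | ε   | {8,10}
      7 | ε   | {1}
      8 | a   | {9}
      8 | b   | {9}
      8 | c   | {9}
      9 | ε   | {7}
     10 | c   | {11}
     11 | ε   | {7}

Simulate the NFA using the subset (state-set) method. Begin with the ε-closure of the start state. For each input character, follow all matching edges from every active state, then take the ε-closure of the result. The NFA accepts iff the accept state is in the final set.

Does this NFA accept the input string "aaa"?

Answer: ACCEPT

Trace:
start: ε-closure({0}) = {0,2,4,6,8,10}
'a' @ 1: {1,3,4,5,7,9}  ✓accept
'a' @ 2: {1,3,4,5}  ✓accept
'a' @ 3: {1,3,4,5}  ✓accept
after full input: {1,3,4,5}  (accept=1 in)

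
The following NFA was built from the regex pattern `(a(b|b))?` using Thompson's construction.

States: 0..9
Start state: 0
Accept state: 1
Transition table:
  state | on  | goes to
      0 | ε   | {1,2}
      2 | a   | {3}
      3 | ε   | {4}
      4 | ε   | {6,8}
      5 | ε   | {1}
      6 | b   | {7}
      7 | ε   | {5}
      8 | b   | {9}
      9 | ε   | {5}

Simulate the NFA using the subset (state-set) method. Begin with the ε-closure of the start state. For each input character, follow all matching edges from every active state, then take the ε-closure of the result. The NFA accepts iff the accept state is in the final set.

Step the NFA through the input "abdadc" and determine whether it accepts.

Answer: REJECT

Steps:
start: ε-closure({0}) = {0,1,2}
'a' @ 1: {3,4,6,8}
'b' @ 2: {1,5,7,9}  [accepting]
'd' @ 3: {}  — no active states
rest 'adc' ignored (set empty)
final: {}; accept 1 not in set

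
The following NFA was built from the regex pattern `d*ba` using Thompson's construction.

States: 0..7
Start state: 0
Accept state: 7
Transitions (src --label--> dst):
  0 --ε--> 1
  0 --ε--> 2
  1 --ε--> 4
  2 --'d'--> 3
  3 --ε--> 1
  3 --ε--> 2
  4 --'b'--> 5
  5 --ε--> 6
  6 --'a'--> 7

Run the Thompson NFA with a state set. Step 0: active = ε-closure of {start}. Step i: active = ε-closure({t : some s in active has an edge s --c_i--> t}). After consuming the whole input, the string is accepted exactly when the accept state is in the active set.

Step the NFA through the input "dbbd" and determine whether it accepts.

S₀ = ε-closure({0}) = {0,1,2,4}
'd' @ 1: {1,2,3,4}
'b' @ 2: {5,6}
'b' @ 3: {}  — dead — no transitions
rest 'd' ignored (set empty)
end set {} — state 7 not in

Answer: REJECT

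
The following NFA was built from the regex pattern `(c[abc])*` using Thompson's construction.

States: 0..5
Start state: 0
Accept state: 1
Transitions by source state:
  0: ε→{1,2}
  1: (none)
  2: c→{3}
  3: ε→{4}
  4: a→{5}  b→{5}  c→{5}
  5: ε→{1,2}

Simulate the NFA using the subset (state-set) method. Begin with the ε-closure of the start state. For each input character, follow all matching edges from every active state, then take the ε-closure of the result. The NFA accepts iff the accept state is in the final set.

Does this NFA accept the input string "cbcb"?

initial (ε-close {0}): {0,1,2}
'c' @ 1: {3,4}
'b' @ 2: {1,2,5}  [accepting]
'c' @ 3: {3,4}
'b' @ 4: {1,2,5}  [accepting]
after full input: {1,2,5}  (accept=1 in)

Answer: ACCEPT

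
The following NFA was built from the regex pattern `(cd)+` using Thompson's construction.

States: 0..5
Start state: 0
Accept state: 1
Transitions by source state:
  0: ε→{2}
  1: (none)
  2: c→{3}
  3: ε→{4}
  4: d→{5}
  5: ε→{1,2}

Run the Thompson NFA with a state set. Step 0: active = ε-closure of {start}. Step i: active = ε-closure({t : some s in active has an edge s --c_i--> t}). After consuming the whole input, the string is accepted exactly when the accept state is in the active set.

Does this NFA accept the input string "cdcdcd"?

Answer: ACCEPT

Steps:
initial (ε-close {0}): {0,2}
'c' @ 1: {3,4}
'd' @ 2: {1,2,5}  (accept∈set)
'c' @ 3: {3,4}
'd' @ 4: {1,2,5}  (accept∈set)
'c' @ 5: {3,4}
'd' @ 6: {1,2,5}  (accept∈set)
final: {1,2,5}; accept 1 in set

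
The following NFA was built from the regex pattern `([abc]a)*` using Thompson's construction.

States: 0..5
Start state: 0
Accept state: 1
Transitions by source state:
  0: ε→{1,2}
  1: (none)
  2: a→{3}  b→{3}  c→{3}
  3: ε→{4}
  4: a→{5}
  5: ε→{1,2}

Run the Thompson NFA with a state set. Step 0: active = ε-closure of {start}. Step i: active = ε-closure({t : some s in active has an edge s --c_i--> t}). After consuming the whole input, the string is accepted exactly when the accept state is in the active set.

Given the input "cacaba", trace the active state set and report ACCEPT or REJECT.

Answer: ACCEPT

Trace:
S₀ = ε-closure({0}) = {0,1,2}
'c' @ 1: {3,4}
'a' @ 2: {1,2,5}  ✓accept
'c' @ 3: {3,4}
'a' @ 4: {1,2,5}  ✓accept
'b' @ 5: {3,4}
'a' @ 6: {1,2,5}  ✓accept
after full input: {1,2,5}  (accept=1 in)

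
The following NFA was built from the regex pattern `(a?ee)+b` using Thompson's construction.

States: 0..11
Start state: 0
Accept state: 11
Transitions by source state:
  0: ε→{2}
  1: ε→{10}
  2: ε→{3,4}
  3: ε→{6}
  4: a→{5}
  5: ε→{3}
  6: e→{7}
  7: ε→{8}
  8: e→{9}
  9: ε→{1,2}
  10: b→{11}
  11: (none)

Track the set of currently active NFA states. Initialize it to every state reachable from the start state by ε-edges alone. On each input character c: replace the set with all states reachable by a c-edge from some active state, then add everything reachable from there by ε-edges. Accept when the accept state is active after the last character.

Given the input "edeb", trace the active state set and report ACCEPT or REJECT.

initial (ε-close {0}): {0,2,3,4,6}
'e' @ 1: {7,8}
'd' @ 2: {}  — state set empty
rest 'eb' ignored (set empty)
final: {}; accept 11 not in set

Answer: REJECT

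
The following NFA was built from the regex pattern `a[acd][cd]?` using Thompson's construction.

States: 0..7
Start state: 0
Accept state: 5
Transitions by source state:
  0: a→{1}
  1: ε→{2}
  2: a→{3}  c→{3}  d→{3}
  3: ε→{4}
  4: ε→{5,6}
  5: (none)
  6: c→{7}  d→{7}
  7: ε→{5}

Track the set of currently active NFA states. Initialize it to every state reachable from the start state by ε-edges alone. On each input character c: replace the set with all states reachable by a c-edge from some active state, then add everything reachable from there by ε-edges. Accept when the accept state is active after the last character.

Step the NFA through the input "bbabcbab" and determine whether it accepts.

S₀ = ε-closure({0}) = {0}
'b' @ 1: {}  — state set empty
rest 'babcbab' ignored (set empty)
end set {} — state 5 not in

Answer: REJECT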